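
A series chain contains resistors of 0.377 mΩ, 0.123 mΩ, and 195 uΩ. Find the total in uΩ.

In uΩ:
  0.377 mΩ = 0.377e3 uΩ = 377
  0.123 mΩ = 0.123e3 uΩ = 123
  195 uΩ → 195
Sum: 377 + 123 + 195 = 695

695 uΩ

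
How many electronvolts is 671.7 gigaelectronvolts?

671700000000 electronvolts

giga = 10^9, (no prefix) = 10^0; factor is 10^9.
671.7 × 10^9 = 671700000000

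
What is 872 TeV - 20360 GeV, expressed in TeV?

851.64 TeV

In TeV:
  872 TeV → 872
  20360 GeV = 20360 × 10⁻³ TeV = 20.36
Difference: 872 - 20.36 = 851.64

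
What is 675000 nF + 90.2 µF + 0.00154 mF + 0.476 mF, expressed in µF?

In µF:
  675000 nF = 675000 × 10⁻³ µF = 675
  90.2 µF → 90.2
  0.00154 mF = 0.00154 × 10³ µF = 1.54
  0.476 mF = 0.476 × 10³ µF = 476
Sum: 675 + 90.2 + 1.54 + 476 = 1242.74

1242.74 µF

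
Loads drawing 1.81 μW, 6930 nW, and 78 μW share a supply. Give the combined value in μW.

86.74 μW

In μW:
  1.81 μW → 1.81
  6930 nW = 6930 × 10^-3 μW = 6.93
  78 μW → 78
Sum: 1.81 + 6.93 + 78 = 86.74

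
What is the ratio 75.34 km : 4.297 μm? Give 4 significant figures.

17530000000

(75.34e3) / (4.297e-6) = 17.533e9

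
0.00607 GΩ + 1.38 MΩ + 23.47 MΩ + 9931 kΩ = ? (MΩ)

In MΩ:
  0.00607 GΩ = 0.00607 × 10^3 MΩ = 6.07
  1.38 MΩ → 1.38
  23.47 MΩ → 23.47
  9931 kΩ = 9931 × 10^-3 MΩ = 9.931
Sum: 6.07 + 1.38 + 23.47 + 9.931 = 40.851

40.851 MΩ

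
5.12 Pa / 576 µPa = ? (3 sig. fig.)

8890

(5.12) / (576 × 10^-6) = 0.008889 × 10^6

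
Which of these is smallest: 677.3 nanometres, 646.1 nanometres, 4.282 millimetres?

677.3 nanometres = 0.0000006773 metres
646.1 nanometres = 0.0000006461 metres
4.282 millimetres = 0.004282 metres

646.1 nanometres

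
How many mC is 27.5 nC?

0.0000275 mC

nano = 10⁻⁹, milli = 10⁻³; factor is 10⁻⁶.
27.5 × 10⁻⁶ = 0.0000275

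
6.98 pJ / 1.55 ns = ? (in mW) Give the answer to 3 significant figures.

4.50 mW

(6.98 × 10^-12) / (1.55 × 10^-9) = 4.5032 × 10^-3 W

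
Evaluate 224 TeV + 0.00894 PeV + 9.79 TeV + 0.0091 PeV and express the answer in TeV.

In TeV:
  224 TeV → 224
  0.00894 PeV = 0.00894e3 TeV = 8.94
  9.79 TeV → 9.79
  0.0091 PeV = 0.0091e3 TeV = 9.1
Sum: 224 + 8.94 + 9.79 + 9.1 = 251.83

251.83 TeV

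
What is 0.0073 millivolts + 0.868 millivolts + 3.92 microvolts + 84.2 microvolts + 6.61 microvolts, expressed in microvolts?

970.03 microvolts

In microvolts:
  0.0073 millivolts = 0.0073 × 10^3 microvolts = 7.3
  0.868 millivolts = 0.868 × 10^3 microvolts = 868
  3.92 microvolts → 3.92
  84.2 microvolts → 84.2
  6.61 microvolts → 6.61
Sum: 7.3 + 868 + 3.92 + 84.2 + 6.61 = 970.03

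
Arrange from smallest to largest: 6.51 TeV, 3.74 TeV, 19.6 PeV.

6.51 TeV = 6510000000000 eV
3.74 TeV = 3740000000000 eV
19.6 PeV = 19600000000000000 eV

3.74 TeV < 6.51 TeV < 19.6 PeV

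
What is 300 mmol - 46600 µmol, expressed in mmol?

In mmol:
  300 mmol → 300
  46600 µmol = 46600 × 10^-3 mmol = 46.6
Difference: 300 - 46.6 = 253.4

253.4 mmol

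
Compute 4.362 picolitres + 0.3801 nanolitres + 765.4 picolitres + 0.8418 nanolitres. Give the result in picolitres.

1991.662 picolitres

In picolitres:
  4.362 picolitres → 4.362
  0.3801 nanolitres = 0.3801 × 10³ picolitres = 380.1
  765.4 picolitres → 765.4
  0.8418 nanolitres = 0.8418 × 10³ picolitres = 841.8
Sum: 4.362 + 380.1 + 765.4 + 841.8 = 1991.662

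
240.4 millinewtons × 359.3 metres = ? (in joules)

240.4 × 10⁻³ × 359.3 = 86375.72 × 10⁻³ J

86.37572 joules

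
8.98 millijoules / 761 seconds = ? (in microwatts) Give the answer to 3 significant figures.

(8.98 × 10⁻³) / (761) = 0.0118 × 10⁻³ W

11.8 microwatts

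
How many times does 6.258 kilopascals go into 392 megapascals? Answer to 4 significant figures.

(392e6) / (6.258e3) = 62.64e3

62640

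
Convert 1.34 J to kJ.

(no prefix) = 1e0, kilo = 1e3; factor is 1e-3.
1.34 × 1e-3 = 0.00134

0.00134 kJ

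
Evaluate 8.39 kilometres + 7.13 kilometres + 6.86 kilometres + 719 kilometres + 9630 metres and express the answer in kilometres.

In kilometres:
  8.39 kilometres → 8.39
  7.13 kilometres → 7.13
  6.86 kilometres → 6.86
  719 kilometres → 719
  9630 metres = 9630 × 10⁻³ kilometres = 9.63
Sum: 8.39 + 7.13 + 6.86 + 719 + 9.63 = 751.01

751.01 kilometres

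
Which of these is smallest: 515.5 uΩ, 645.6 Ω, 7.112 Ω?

515.5 uΩ = 0.0005155 Ω
645.6 Ω = 645.6 Ω
7.112 Ω = 7.112 Ω

515.5 uΩ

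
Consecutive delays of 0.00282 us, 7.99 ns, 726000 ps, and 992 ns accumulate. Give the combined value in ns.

1728.81 ns

In ns:
  0.00282 us = 0.00282e3 ns = 2.82
  7.99 ns → 7.99
  726000 ps = 726000e-3 ns = 726
  992 ns → 992
Sum: 2.82 + 7.99 + 726 + 992 = 1728.81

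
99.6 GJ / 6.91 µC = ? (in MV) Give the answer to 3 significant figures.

14400000000 MV

(99.6 × 10⁹) / (6.91 × 10⁻⁶) = 14.414 × 10¹⁵ V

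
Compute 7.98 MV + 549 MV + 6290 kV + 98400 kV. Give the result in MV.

661.67 MV

In MV:
  7.98 MV → 7.98
  549 MV → 549
  6290 kV = 6290 × 10^-3 MV = 6.29
  98400 kV = 98400 × 10^-3 MV = 98.4
Sum: 7.98 + 549 + 6.29 + 98.4 = 661.67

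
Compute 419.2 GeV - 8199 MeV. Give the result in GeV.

411.001 GeV

In GeV:
  419.2 GeV → 419.2
  8199 MeV = 8199 × 10⁻³ GeV = 8.199
Difference: 419.2 - 8.199 = 411.001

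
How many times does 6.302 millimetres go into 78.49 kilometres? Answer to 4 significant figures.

12450000

(78.49 × 10^3) / (6.302 × 10^-3) = 12.455 × 10^6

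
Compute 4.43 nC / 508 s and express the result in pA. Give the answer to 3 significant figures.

8.72 pA

(4.43 × 10^-9) / (508) = 0.0087205 × 10^-9 A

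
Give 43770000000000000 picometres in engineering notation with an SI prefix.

= 43.77 × 10³ metres; 10³ is kilo.

43.77 kilometres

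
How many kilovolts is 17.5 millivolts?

milli = 10^-3, kilo = 10^3; factor is 10^-6.
17.5 × 10^-6 = 0.0000175

0.0000175 kilovolts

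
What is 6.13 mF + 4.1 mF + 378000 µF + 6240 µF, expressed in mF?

394.47 mF

In mF:
  6.13 mF → 6.13
  4.1 mF → 4.1
  378000 µF = 378000 × 10^-3 mF = 378
  6240 µF = 6240 × 10^-3 mF = 6.24
Sum: 6.13 + 4.1 + 378 + 6.24 = 394.47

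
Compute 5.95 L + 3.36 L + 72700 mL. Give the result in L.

82.01 L

In L:
  5.95 L → 5.95
  3.36 L → 3.36
  72700 mL = 72700 × 10⁻³ L = 72.7
Sum: 5.95 + 3.36 + 72.7 = 82.01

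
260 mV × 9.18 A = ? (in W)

2.3868 W

260 × 10⁻³ × 9.18 = 2386.8 × 10⁻³ W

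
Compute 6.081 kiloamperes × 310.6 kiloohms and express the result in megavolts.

6.081e3 × 310.6e3 = 1888.7586e6 V

1888.7586 megavolts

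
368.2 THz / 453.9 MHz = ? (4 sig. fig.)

(368.2 × 10^12) / (453.9 × 10^6) = 0.81119 × 10^6

811200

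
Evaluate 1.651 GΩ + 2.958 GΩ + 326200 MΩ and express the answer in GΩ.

330.809 GΩ

In GΩ:
  1.651 GΩ → 1.651
  2.958 GΩ → 2.958
  326200 MΩ = 326200e-3 GΩ = 326.2
Sum: 1.651 + 2.958 + 326.2 = 330.809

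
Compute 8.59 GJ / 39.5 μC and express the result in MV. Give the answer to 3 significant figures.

(8.59 × 10⁹) / (39.5 × 10⁻⁶) = 0.21747 × 10¹⁵ V

217000000 MV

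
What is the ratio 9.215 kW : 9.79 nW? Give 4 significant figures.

941300000000

(9.215e3) / (9.79e-9) = 0.94127e12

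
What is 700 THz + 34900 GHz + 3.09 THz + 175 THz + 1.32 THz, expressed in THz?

914.31 THz

In THz:
  700 THz → 700
  34900 GHz = 34900 × 10⁻³ THz = 34.9
  3.09 THz → 3.09
  175 THz → 175
  1.32 THz → 1.32
Sum: 700 + 34.9 + 3.09 + 175 + 1.32 = 914.31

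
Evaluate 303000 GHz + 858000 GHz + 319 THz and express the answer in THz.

1480 THz

In THz:
  303000 GHz = 303000 × 10⁻³ THz = 303
  858000 GHz = 858000 × 10⁻³ THz = 858
  319 THz → 319
Sum: 303 + 858 + 319 = 1480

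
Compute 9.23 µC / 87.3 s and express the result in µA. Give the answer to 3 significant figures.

(9.23 × 10^-6) / (87.3) = 0.10573 × 10^-6 A

0.106 µA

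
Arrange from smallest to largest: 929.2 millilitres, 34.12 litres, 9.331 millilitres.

929.2 millilitres = 0.9292 litres
34.12 litres = 34.12 litres
9.331 millilitres = 0.009331 litres

9.331 millilitres < 929.2 millilitres < 34.12 litres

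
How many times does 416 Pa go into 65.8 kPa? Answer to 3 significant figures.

158

(65.8 × 10³) / (416) = 0.1582 × 10³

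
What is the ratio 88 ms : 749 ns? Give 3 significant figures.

117000

(88 × 10^-3) / (749 × 10^-9) = 0.1175 × 10^6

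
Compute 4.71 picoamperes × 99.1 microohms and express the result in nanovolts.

4.71e-12 × 99.1e-6 = 466.761e-18 V

0.000000466761 nanovolts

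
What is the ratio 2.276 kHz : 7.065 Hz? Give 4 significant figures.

(2.276 × 10³) / (7.065) = 0.32215 × 10³

322.2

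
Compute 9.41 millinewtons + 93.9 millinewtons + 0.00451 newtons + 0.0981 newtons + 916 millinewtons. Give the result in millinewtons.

In millinewtons:
  9.41 millinewtons → 9.41
  93.9 millinewtons → 93.9
  0.00451 newtons = 0.00451 × 10³ millinewtons = 4.51
  0.0981 newtons = 0.0981 × 10³ millinewtons = 98.1
  916 millinewtons → 916
Sum: 9.41 + 93.9 + 4.51 + 98.1 + 916 = 1121.92

1121.92 millinewtons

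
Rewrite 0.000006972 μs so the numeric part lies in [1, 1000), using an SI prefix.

6.972 ps

= 6.972e-12 s; 1e-12 is pico.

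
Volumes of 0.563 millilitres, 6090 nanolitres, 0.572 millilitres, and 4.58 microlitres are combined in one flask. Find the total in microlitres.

In microlitres:
  0.563 millilitres = 0.563 × 10^3 microlitres = 563
  6090 nanolitres = 6090 × 10^-3 microlitres = 6.09
  0.572 millilitres = 0.572 × 10^3 microlitres = 572
  4.58 microlitres → 4.58
Sum: 563 + 6.09 + 572 + 4.58 = 1145.67

1145.67 microlitres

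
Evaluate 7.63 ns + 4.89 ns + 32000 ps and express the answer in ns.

In ns:
  7.63 ns → 7.63
  4.89 ns → 4.89
  32000 ps = 32000 × 10^-3 ns = 32
Sum: 7.63 + 4.89 + 32 = 44.52

44.52 ns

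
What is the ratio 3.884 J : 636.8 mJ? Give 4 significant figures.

6.099

(3.884) / (636.8 × 10⁻³) = 0.0060992 × 10³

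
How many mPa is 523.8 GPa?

523800000000000 mPa

giga = 1e9, milli = 1e-3; factor is 1e12.
523.8 × 1e12 = 523800000000000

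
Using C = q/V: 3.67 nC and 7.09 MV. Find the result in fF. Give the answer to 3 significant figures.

0.518 fF

(3.67 × 10^-9) / (7.09 × 10^6) = 0.51763 × 10^-15 F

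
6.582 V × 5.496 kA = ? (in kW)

6.582 × 5.496 × 10³ = 36.174672 × 10³ W

36.174672 kW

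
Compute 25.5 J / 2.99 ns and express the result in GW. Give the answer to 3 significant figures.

8.53 GW

(25.5) / (2.99 × 10⁻⁹) = 8.5284 × 10⁹ W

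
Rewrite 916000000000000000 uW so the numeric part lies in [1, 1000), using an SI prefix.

= 916 × 10⁹ W; 10⁹ is giga.

916 GW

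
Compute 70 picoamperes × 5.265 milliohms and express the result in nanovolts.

70 × 10⁻¹² × 5.265 × 10⁻³ = 368.55 × 10⁻¹⁵ V

0.00036855 nanovolts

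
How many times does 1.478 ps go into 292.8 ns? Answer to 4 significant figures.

198100

(292.8 × 10⁻⁹) / (1.478 × 10⁻¹²) = 198.11 × 10³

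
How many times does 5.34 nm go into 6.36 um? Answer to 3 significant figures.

1190

(6.36 × 10^-6) / (5.34 × 10^-9) = 1.191 × 10^3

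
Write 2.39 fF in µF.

0.00000000239 µF

femto = 10^-15, micro = 10^-6; factor is 10^-9.
2.39 × 10^-9 = 0.00000000239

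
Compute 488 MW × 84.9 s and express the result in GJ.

488 × 10^6 × 84.9 = 41431.2 × 10^6 J

41.4312 GJ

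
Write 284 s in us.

(no prefix) = 1e0, micro = 1e-6; factor is 1e6.
284 × 1e6 = 284000000

284000000 us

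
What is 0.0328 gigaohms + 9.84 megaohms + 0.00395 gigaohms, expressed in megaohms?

46.59 megaohms

In megaohms:
  0.0328 gigaohms = 0.0328 × 10^3 megaohms = 32.8
  9.84 megaohms → 9.84
  0.00395 gigaohms = 0.00395 × 10^3 megaohms = 3.95
Sum: 32.8 + 9.84 + 3.95 = 46.59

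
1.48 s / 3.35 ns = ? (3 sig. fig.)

(1.48) / (3.35 × 10^-9) = 0.4418 × 10^9

442000000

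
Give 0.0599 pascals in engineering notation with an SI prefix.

= 59.9 × 10^-3 pascals; 10^-3 is milli.

59.9 millipascals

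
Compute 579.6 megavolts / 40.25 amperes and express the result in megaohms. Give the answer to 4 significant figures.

(579.6 × 10^6) / (40.25) = 14.4 × 10^6 Ω

14.40 megaohms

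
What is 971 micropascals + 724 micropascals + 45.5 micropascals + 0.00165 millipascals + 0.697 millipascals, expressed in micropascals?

In micropascals:
  971 micropascals → 971
  724 micropascals → 724
  45.5 micropascals → 45.5
  0.00165 millipascals = 0.00165 × 10^3 micropascals = 1.65
  0.697 millipascals = 0.697 × 10^3 micropascals = 697
Sum: 971 + 724 + 45.5 + 1.65 + 697 = 2439.15

2439.15 micropascals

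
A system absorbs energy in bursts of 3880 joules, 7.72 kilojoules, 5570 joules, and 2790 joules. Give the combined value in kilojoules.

19.96 kilojoules

In kilojoules:
  3880 joules = 3880 × 10^-3 kilojoules = 3.88
  7.72 kilojoules → 7.72
  5570 joules = 5570 × 10^-3 kilojoules = 5.57
  2790 joules = 2790 × 10^-3 kilojoules = 2.79
Sum: 3.88 + 7.72 + 5.57 + 2.79 = 19.96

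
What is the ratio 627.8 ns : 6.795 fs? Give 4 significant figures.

(627.8 × 10^-9) / (6.795 × 10^-15) = 92.391 × 10^6

92390000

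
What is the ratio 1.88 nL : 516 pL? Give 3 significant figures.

3.64

(1.88 × 10⁻⁹) / (516 × 10⁻¹²) = 0.003643 × 10³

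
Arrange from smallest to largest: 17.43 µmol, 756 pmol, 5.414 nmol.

17.43 µmol = 0.00001743 mol
756 pmol = 0.000000000756 mol
5.414 nmol = 0.000000005414 mol

756 pmol < 5.414 nmol < 17.43 µmol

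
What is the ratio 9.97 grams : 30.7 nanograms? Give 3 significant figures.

(9.97) / (30.7e-9) = 0.3248e9

325000000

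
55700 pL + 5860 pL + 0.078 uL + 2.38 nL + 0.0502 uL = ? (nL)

192.14 nL

In nL:
  55700 pL = 55700e-3 nL = 55.7
  5860 pL = 5860e-3 nL = 5.86
  0.078 uL = 0.078e3 nL = 78
  2.38 nL → 2.38
  0.0502 uL = 0.0502e3 nL = 50.2
Sum: 55.7 + 5.86 + 78 + 2.38 + 50.2 = 192.14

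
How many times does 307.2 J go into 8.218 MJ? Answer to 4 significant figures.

26750

(8.218e6) / (307.2) = 0.026751e6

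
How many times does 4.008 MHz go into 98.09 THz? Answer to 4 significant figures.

(98.09 × 10^12) / (4.008 × 10^6) = 24.474 × 10^6

24470000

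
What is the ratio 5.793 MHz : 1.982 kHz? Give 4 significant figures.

2923

(5.793 × 10^6) / (1.982 × 10^3) = 2.9228 × 10^3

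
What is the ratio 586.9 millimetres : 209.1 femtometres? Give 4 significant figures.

(586.9 × 10⁻³) / (209.1 × 10⁻¹⁵) = 2.8068 × 10¹²

2807000000000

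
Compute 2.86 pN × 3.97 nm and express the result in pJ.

0.0000000113542 pJ

2.86e-12 × 3.97e-9 = 11.3542e-21 J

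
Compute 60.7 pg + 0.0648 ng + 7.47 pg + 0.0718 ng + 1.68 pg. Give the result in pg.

In pg:
  60.7 pg → 60.7
  0.0648 ng = 0.0648 × 10³ pg = 64.8
  7.47 pg → 7.47
  0.0718 ng = 0.0718 × 10³ pg = 71.8
  1.68 pg → 1.68
Sum: 60.7 + 64.8 + 7.47 + 71.8 + 1.68 = 206.45

206.45 pg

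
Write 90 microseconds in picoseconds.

90000000 picoseconds

micro = 10⁻⁶, pico = 10⁻¹²; factor is 10⁶.
90 × 10⁶ = 90000000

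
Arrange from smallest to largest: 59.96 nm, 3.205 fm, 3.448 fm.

3.205 fm < 3.448 fm < 59.96 nm

59.96 nm = 0.00000005996 m
3.205 fm = 0.000000000000003205 m
3.448 fm = 0.000000000000003448 m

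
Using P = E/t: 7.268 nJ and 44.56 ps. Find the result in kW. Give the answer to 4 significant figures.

(7.268 × 10⁻⁹) / (44.56 × 10⁻¹²) = 0.163106 × 10³ W

0.1631 kW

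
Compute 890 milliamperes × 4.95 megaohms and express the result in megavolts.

4.4055 megavolts

890 × 10⁻³ × 4.95 × 10⁶ = 4405.5 × 10³ V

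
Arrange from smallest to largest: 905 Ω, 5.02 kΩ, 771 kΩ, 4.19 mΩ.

905 Ω = 905 Ω
5.02 kΩ = 5020 Ω
771 kΩ = 771000 Ω
4.19 mΩ = 0.00419 Ω

4.19 mΩ < 905 Ω < 5.02 kΩ < 771 kΩ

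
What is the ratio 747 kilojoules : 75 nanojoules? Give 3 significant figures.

(747 × 10³) / (75 × 10⁻⁹) = 9.96 × 10¹²

9960000000000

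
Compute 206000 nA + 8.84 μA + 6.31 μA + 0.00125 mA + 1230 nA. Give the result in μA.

In μA:
  206000 nA = 206000 × 10⁻³ μA = 206
  8.84 μA → 8.84
  6.31 μA → 6.31
  0.00125 mA = 0.00125 × 10³ μA = 1.25
  1230 nA = 1230 × 10⁻³ μA = 1.23
Sum: 206 + 8.84 + 6.31 + 1.25 + 1.23 = 223.63

223.63 μA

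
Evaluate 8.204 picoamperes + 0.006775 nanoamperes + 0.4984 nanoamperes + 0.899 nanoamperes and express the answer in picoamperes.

In picoamperes:
  8.204 picoamperes → 8.204
  0.006775 nanoamperes = 0.006775 × 10³ picoamperes = 6.775
  0.4984 nanoamperes = 0.4984 × 10³ picoamperes = 498.4
  0.899 nanoamperes = 0.899 × 10³ picoamperes = 899
Sum: 8.204 + 6.775 + 498.4 + 899 = 1412.379

1412.379 picoamperes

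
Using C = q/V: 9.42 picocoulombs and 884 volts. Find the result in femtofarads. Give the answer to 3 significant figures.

(9.42 × 10^-12) / (884) = 0.010656 × 10^-12 F

10.7 femtofarads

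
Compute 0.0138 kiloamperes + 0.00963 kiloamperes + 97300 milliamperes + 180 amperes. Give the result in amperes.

300.73 amperes

In amperes:
  0.0138 kiloamperes = 0.0138 × 10³ amperes = 13.8
  0.00963 kiloamperes = 0.00963 × 10³ amperes = 9.63
  97300 milliamperes = 97300 × 10⁻³ amperes = 97.3
  180 amperes → 180
Sum: 13.8 + 9.63 + 97.3 + 180 = 300.73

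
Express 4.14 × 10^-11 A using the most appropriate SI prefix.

41.4 pA

= 41.4 × 10^-12 A; 10^-12 is pico.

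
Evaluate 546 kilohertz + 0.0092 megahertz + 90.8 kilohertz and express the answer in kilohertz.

In kilohertz:
  546 kilohertz → 546
  0.0092 megahertz = 0.0092 × 10^3 kilohertz = 9.2
  90.8 kilohertz → 90.8
Sum: 546 + 9.2 + 90.8 = 646

646 kilohertz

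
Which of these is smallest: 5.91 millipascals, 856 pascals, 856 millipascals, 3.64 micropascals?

5.91 millipascals = 0.00591 pascals
856 pascals = 856 pascals
856 millipascals = 0.856 pascals
3.64 micropascals = 0.00000364 pascals

3.64 micropascals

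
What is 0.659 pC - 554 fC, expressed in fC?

105 fC

In fC:
  0.659 pC = 0.659e3 fC = 659
  554 fC → 554
Difference: 659 - 554 = 105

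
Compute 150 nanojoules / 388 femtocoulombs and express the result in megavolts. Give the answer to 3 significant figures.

0.387 megavolts

(150 × 10⁻⁹) / (388 × 10⁻¹⁵) = 0.3866 × 10⁶ V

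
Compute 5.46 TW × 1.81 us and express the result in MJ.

9.8826 MJ

5.46 × 10^12 × 1.81 × 10^-6 = 9.8826 × 10^6 J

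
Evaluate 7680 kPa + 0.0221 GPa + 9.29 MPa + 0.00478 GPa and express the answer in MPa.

43.85 MPa

In MPa:
  7680 kPa = 7680 × 10^-3 MPa = 7.68
  0.0221 GPa = 0.0221 × 10^3 MPa = 22.1
  9.29 MPa → 9.29
  0.00478 GPa = 0.00478 × 10^3 MPa = 4.78
Sum: 7.68 + 22.1 + 9.29 + 4.78 = 43.85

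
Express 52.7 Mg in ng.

mega = 10⁶, nano = 10⁻⁹; factor is 10¹⁵.
52.7 × 10¹⁵ = 52700000000000000

52700000000000000 ng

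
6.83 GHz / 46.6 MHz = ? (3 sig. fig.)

147

(6.83 × 10⁹) / (46.6 × 10⁶) = 0.1466 × 10³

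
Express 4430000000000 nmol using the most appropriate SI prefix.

= 4.43 × 10^3 mol; 10^3 is kilo.

4.43 kmol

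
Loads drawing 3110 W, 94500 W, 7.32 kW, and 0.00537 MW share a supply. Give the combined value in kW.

In kW:
  3110 W = 3110e-3 kW = 3.11
  94500 W = 94500e-3 kW = 94.5
  7.32 kW → 7.32
  0.00537 MW = 0.00537e3 kW = 5.37
Sum: 3.11 + 94.5 + 7.32 + 5.37 = 110.3

110.3 kW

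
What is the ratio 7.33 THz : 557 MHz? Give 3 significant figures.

(7.33e12) / (557e6) = 0.01316e6

13200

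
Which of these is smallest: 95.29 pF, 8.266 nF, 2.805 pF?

95.29 pF = 0.00000000009529 F
8.266 nF = 0.000000008266 F
2.805 pF = 0.000000000002805 F

2.805 pF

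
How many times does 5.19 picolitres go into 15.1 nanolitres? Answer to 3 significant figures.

2910

(15.1 × 10^-9) / (5.19 × 10^-12) = 2.909 × 10^3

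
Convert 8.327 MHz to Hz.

8327000 Hz

mega = 10⁶, (no prefix) = 10⁰; factor is 10⁶.
8.327 × 10⁶ = 8327000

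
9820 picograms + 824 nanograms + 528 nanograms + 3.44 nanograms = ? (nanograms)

1365.26 nanograms

In nanograms:
  9820 picograms = 9820 × 10^-3 nanograms = 9.82
  824 nanograms → 824
  528 nanograms → 528
  3.44 nanograms → 3.44
Sum: 9.82 + 824 + 528 + 3.44 = 1365.26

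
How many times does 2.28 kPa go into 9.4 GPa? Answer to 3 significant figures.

(9.4e9) / (2.28e3) = 4.123e6

4120000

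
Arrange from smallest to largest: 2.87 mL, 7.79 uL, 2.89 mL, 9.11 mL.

2.87 mL = 0.00287 L
7.79 uL = 0.00000779 L
2.89 mL = 0.00289 L
9.11 mL = 0.00911 L

7.79 uL < 2.87 mL < 2.89 mL < 9.11 mL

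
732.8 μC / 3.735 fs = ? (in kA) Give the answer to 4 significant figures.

(732.8 × 10^-6) / (3.735 × 10^-15) = 196.198 × 10^9 A

196200000 kA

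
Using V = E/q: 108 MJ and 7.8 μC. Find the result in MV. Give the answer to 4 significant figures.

(108 × 10⁶) / (7.8 × 10⁻⁶) = 13.8462 × 10¹² V

13850000 MV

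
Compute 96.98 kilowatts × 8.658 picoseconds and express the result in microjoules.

0.83965284 microjoules

96.98 × 10³ × 8.658 × 10⁻¹² = 839.65284 × 10⁻⁹ J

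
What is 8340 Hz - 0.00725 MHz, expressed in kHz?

In kHz:
  8340 Hz = 8340 × 10⁻³ kHz = 8.34
  0.00725 MHz = 0.00725 × 10³ kHz = 7.25
Difference: 8.34 - 7.25 = 1.09

1.09 kHz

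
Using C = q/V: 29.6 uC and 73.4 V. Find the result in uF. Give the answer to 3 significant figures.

0.403 uF

(29.6 × 10⁻⁶) / (73.4) = 0.40327 × 10⁻⁶ F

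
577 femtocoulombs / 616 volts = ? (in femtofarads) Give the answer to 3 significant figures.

0.937 femtofarads

(577e-15) / (616) = 0.93669e-15 F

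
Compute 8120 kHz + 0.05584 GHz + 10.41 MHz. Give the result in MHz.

In MHz:
  8120 kHz = 8120 × 10^-3 MHz = 8.12
  0.05584 GHz = 0.05584 × 10^3 MHz = 55.84
  10.41 MHz → 10.41
Sum: 8.12 + 55.84 + 10.41 = 74.37

74.37 MHz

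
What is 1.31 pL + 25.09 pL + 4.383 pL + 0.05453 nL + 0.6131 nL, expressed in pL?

In pL:
  1.31 pL → 1.31
  25.09 pL → 25.09
  4.383 pL → 4.383
  0.05453 nL = 0.05453 × 10^3 pL = 54.53
  0.6131 nL = 0.6131 × 10^3 pL = 613.1
Sum: 1.31 + 25.09 + 4.383 + 54.53 + 613.1 = 698.413

698.413 pL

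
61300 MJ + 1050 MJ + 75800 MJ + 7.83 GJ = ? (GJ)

In GJ:
  61300 MJ = 61300 × 10^-3 GJ = 61.3
  1050 MJ = 1050 × 10^-3 GJ = 1.05
  75800 MJ = 75800 × 10^-3 GJ = 75.8
  7.83 GJ → 7.83
Sum: 61.3 + 1.05 + 75.8 + 7.83 = 145.98

145.98 GJ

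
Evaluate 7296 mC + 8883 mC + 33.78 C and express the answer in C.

In C:
  7296 mC = 7296 × 10⁻³ C = 7.296
  8883 mC = 8883 × 10⁻³ C = 8.883
  33.78 C → 33.78
Sum: 7.296 + 8.883 + 33.78 = 49.959

49.959 C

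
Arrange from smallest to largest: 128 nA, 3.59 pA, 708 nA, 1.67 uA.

128 nA = 0.000000128 A
3.59 pA = 0.00000000000359 A
708 nA = 0.000000708 A
1.67 uA = 0.00000167 A

3.59 pA < 128 nA < 708 nA < 1.67 uA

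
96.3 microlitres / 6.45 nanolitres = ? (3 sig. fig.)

(96.3e-6) / (6.45e-9) = 14.93e3

14900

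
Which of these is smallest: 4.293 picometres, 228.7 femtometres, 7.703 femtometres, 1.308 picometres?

4.293 picometres = 0.000000000004293 metres
228.7 femtometres = 0.0000000000002287 metres
7.703 femtometres = 0.000000000000007703 metres
1.308 picometres = 0.000000000001308 metres

7.703 femtometres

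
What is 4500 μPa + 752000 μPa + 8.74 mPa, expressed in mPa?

765.24 mPa

In mPa:
  4500 μPa = 4500 × 10⁻³ mPa = 4.5
  752000 μPa = 752000 × 10⁻³ mPa = 752
  8.74 mPa → 8.74
Sum: 4.5 + 752 + 8.74 = 765.24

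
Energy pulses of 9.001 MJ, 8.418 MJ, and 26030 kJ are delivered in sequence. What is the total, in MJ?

In MJ:
  9.001 MJ → 9.001
  8.418 MJ → 8.418
  26030 kJ = 26030 × 10⁻³ MJ = 26.03
Sum: 9.001 + 8.418 + 26.03 = 43.449

43.449 MJ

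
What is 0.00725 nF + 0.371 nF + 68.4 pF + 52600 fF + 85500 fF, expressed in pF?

584.75 pF

In pF:
  0.00725 nF = 0.00725e3 pF = 7.25
  0.371 nF = 0.371e3 pF = 371
  68.4 pF → 68.4
  52600 fF = 52600e-3 pF = 52.6
  85500 fF = 85500e-3 pF = 85.5
Sum: 7.25 + 371 + 68.4 + 52.6 + 85.5 = 584.75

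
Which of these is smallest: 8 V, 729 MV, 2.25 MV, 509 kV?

8 V = 8 V
729 MV = 729000000 V
2.25 MV = 2250000 V
509 kV = 509000 V

8 V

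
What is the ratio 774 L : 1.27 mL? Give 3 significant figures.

(774) / (1.27e-3) = 609.4e3

609000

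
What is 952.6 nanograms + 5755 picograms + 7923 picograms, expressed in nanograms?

In nanograms:
  952.6 nanograms → 952.6
  5755 picograms = 5755 × 10^-3 nanograms = 5.755
  7923 picograms = 7923 × 10^-3 nanograms = 7.923
Sum: 952.6 + 5.755 + 7.923 = 966.278

966.278 nanograms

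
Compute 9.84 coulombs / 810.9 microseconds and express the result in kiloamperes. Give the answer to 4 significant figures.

(9.84) / (810.9 × 10^-6) = 0.0121347 × 10^6 A

12.13 kiloamperes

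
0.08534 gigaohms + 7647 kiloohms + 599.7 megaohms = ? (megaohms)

In megaohms:
  0.08534 gigaohms = 0.08534 × 10^3 megaohms = 85.34
  7647 kiloohms = 7647 × 10^-3 megaohms = 7.647
  599.7 megaohms → 599.7
Sum: 85.34 + 7.647 + 599.7 = 692.687

692.687 megaohms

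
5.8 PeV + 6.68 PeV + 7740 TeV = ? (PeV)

20.22 PeV

In PeV:
  5.8 PeV → 5.8
  6.68 PeV → 6.68
  7740 TeV = 7740 × 10⁻³ PeV = 7.74
Sum: 5.8 + 6.68 + 7.74 = 20.22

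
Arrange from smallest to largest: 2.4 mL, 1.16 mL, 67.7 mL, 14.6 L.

2.4 mL = 0.0024 L
1.16 mL = 0.00116 L
67.7 mL = 0.0677 L
14.6 L = 14.6 L

1.16 mL < 2.4 mL < 67.7 mL < 14.6 L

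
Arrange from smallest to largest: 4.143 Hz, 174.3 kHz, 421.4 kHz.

4.143 Hz < 174.3 kHz < 421.4 kHz

4.143 Hz = 4.143 Hz
174.3 kHz = 174300 Hz
421.4 kHz = 421400 Hz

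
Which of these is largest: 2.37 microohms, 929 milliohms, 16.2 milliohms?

2.37 microohms = 0.00000237 ohms
929 milliohms = 0.929 ohms
16.2 milliohms = 0.0162 ohms

929 milliohms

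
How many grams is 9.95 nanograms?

nano = 10⁻⁹, (no prefix) = 10⁰; factor is 10⁻⁹.
9.95 × 10⁻⁹ = 0.00000000995

0.00000000995 grams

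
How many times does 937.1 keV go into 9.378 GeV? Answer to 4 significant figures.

(9.378e9) / (937.1e3) = 0.010007e6

10010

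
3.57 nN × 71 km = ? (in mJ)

3.57 × 10⁻⁹ × 71 × 10³ = 253.47 × 10⁻⁶ J

0.25347 mJ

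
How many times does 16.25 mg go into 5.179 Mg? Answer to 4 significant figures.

(5.179e6) / (16.25e-3) = 0.31871e9

318700000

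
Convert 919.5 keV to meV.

kilo = 1e3, milli = 1e-3; factor is 1e6.
919.5 × 1e6 = 919500000

919500000 meV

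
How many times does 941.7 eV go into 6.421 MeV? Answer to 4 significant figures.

6819

(6.421e6) / (941.7) = 0.0068185e6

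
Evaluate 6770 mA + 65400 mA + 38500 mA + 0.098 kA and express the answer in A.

208.67 A

In A:
  6770 mA = 6770e-3 A = 6.77
  65400 mA = 65400e-3 A = 65.4
  38500 mA = 38500e-3 A = 38.5
  0.098 kA = 0.098e3 A = 98
Sum: 6.77 + 65.4 + 38.5 + 98 = 208.67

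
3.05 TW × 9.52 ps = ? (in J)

3.05 × 10¹² × 9.52 × 10⁻¹² = 29.036 J

29.036 J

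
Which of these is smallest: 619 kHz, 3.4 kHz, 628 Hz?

628 Hz

619 kHz = 619000 Hz
3.4 kHz = 3400 Hz
628 Hz = 628 Hz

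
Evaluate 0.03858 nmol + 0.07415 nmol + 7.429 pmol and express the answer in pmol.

120.159 pmol

In pmol:
  0.03858 nmol = 0.03858 × 10³ pmol = 38.58
  0.07415 nmol = 0.07415 × 10³ pmol = 74.15
  7.429 pmol → 7.429
Sum: 38.58 + 74.15 + 7.429 = 120.159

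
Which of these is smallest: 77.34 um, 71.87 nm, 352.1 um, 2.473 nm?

2.473 nm

77.34 um = 0.00007734 m
71.87 nm = 0.00000007187 m
352.1 um = 0.0003521 m
2.473 nm = 0.000000002473 m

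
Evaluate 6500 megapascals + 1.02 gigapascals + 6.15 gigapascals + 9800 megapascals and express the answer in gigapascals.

23.47 gigapascals

In gigapascals:
  6500 megapascals = 6500 × 10^-3 gigapascals = 6.5
  1.02 gigapascals → 1.02
  6.15 gigapascals → 6.15
  9800 megapascals = 9800 × 10^-3 gigapascals = 9.8
Sum: 6.5 + 1.02 + 6.15 + 9.8 = 23.47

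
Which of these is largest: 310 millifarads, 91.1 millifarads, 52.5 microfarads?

310 millifarads

310 millifarads = 0.31 farads
91.1 millifarads = 0.0911 farads
52.5 microfarads = 0.0000525 farads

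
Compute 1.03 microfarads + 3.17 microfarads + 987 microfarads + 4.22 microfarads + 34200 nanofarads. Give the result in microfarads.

In microfarads:
  1.03 microfarads → 1.03
  3.17 microfarads → 3.17
  987 microfarads → 987
  4.22 microfarads → 4.22
  34200 nanofarads = 34200 × 10⁻³ microfarads = 34.2
Sum: 1.03 + 3.17 + 987 + 4.22 + 34.2 = 1029.62

1029.62 microfarads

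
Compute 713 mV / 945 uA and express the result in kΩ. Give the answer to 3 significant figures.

(713 × 10⁻³) / (945 × 10⁻⁶) = 0.7545 × 10³ Ω

0.754 kΩ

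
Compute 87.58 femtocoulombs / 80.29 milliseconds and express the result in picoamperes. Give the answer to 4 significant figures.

(87.58e-15) / (80.29e-3) = 1.0908e-12 A

1.091 picoamperes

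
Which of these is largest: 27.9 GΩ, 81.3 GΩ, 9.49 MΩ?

81.3 GΩ

27.9 GΩ = 27900000000 Ω
81.3 GΩ = 81300000000 Ω
9.49 MΩ = 9490000 Ω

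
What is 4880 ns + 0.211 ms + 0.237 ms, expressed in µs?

452.88 µs

In µs:
  4880 ns = 4880 × 10^-3 µs = 4.88
  0.211 ms = 0.211 × 10^3 µs = 211
  0.237 ms = 0.237 × 10^3 µs = 237
Sum: 4.88 + 211 + 237 = 452.88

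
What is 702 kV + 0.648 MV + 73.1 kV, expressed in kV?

1423.1 kV

In kV:
  702 kV → 702
  0.648 MV = 0.648e3 kV = 648
  73.1 kV → 73.1
Sum: 702 + 648 + 73.1 = 1423.1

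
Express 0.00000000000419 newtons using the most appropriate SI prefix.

4.19 piconewtons

= 4.19 × 10⁻¹² newtons; 10⁻¹² is pico.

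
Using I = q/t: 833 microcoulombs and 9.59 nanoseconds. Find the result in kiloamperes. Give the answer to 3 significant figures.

(833e-6) / (9.59e-9) = 86.861e3 A

86.9 kiloamperes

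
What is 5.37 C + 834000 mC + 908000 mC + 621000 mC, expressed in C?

In C:
  5.37 C → 5.37
  834000 mC = 834000e-3 C = 834
  908000 mC = 908000e-3 C = 908
  621000 mC = 621000e-3 C = 621
Sum: 5.37 + 834 + 908 + 621 = 2368.37

2368.37 C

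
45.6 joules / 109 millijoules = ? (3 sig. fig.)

(45.6) / (109e-3) = 0.4183e3

418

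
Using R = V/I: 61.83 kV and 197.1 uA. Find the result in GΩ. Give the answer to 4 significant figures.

0.3137 GΩ

(61.83 × 10³) / (197.1 × 10⁻⁶) = 0.313699 × 10⁹ Ω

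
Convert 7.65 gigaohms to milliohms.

giga = 1e9, milli = 1e-3; factor is 1e12.
7.65 × 1e12 = 7650000000000

7650000000000 milliohms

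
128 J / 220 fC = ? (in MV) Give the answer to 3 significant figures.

582000000 MV

(128) / (220 × 10⁻¹⁵) = 0.58182 × 10¹⁵ V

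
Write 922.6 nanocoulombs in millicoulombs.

nano = 1e-9, milli = 1e-3; factor is 1e-6.
922.6 × 1e-6 = 0.0009226

0.0009226 millicoulombs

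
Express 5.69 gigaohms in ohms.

5690000000 ohms

giga = 10^9, (no prefix) = 10^0; factor is 10^9.
5.69 × 10^9 = 5690000000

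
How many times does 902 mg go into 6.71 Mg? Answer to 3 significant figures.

(6.71 × 10⁶) / (902 × 10⁻³) = 0.007439 × 10⁹

7440000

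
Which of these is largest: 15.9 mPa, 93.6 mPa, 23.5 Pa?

15.9 mPa = 0.0159 Pa
93.6 mPa = 0.0936 Pa
23.5 Pa = 23.5 Pa

23.5 Pa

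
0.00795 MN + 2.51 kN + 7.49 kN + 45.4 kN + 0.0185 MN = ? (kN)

In kN:
  0.00795 MN = 0.00795e3 kN = 7.95
  2.51 kN → 2.51
  7.49 kN → 7.49
  45.4 kN → 45.4
  0.0185 MN = 0.0185e3 kN = 18.5
Sum: 7.95 + 2.51 + 7.49 + 45.4 + 18.5 = 81.85

81.85 kN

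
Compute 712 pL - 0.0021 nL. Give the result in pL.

709.9 pL

In pL:
  712 pL → 712
  0.0021 nL = 0.0021 × 10^3 pL = 2.1
Difference: 712 - 2.1 = 709.9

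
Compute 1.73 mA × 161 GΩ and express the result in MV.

1.73e-3 × 161e9 = 278.53e6 V

278.53 MV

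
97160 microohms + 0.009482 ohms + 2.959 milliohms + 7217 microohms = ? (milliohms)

In milliohms:
  97160 microohms = 97160 × 10⁻³ milliohms = 97.16
  0.009482 ohms = 0.009482 × 10³ milliohms = 9.482
  2.959 milliohms → 2.959
  7217 microohms = 7217 × 10⁻³ milliohms = 7.217
Sum: 97.16 + 9.482 + 2.959 + 7.217 = 116.818

116.818 milliohms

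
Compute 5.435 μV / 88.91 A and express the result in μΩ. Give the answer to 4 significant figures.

(5.435e-6) / (88.91) = 0.0611292e-6 Ω

0.06113 μΩ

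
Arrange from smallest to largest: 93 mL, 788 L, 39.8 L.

93 mL = 0.093 L
788 L = 788 L
39.8 L = 39.8 L

93 mL < 39.8 L < 788 L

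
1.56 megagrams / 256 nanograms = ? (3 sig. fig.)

6090000000000

(1.56 × 10⁶) / (256 × 10⁻⁹) = 0.006094 × 10¹⁵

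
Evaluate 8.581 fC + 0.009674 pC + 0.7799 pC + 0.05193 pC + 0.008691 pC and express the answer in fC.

In fC:
  8.581 fC → 8.581
  0.009674 pC = 0.009674 × 10³ fC = 9.674
  0.7799 pC = 0.7799 × 10³ fC = 779.9
  0.05193 pC = 0.05193 × 10³ fC = 51.93
  0.008691 pC = 0.008691 × 10³ fC = 8.691
Sum: 8.581 + 9.674 + 779.9 + 51.93 + 8.691 = 858.776

858.776 fC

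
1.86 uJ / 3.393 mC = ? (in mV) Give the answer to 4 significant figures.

(1.86e-6) / (3.393e-3) = 0.548187e-3 V

0.5482 mV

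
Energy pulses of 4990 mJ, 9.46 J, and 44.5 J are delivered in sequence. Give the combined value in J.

In J:
  4990 mJ = 4990e-3 J = 4.99
  9.46 J → 9.46
  44.5 J → 44.5
Sum: 4.99 + 9.46 + 44.5 = 58.95

58.95 J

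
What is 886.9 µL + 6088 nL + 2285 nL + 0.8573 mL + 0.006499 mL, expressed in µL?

1759.072 µL

In µL:
  886.9 µL → 886.9
  6088 nL = 6088 × 10⁻³ µL = 6.088
  2285 nL = 2285 × 10⁻³ µL = 2.285
  0.8573 mL = 0.8573 × 10³ µL = 857.3
  0.006499 mL = 0.006499 × 10³ µL = 6.499
Sum: 886.9 + 6.088 + 2.285 + 857.3 + 6.499 = 1759.072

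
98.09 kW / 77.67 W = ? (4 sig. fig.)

(98.09 × 10³) / (77.67) = 1.2629 × 10³

1263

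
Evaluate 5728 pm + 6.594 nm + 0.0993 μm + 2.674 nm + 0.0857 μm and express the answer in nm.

In nm:
  5728 pm = 5728 × 10^-3 nm = 5.728
  6.594 nm → 6.594
  0.0993 μm = 0.0993 × 10^3 nm = 99.3
  2.674 nm → 2.674
  0.0857 μm = 0.0857 × 10^3 nm = 85.7
Sum: 5.728 + 6.594 + 99.3 + 2.674 + 85.7 = 199.996

199.996 nm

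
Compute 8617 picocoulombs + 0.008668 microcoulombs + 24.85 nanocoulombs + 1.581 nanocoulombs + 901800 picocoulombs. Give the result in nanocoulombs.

945.516 nanocoulombs

In nanocoulombs:
  8617 picocoulombs = 8617 × 10^-3 nanocoulombs = 8.617
  0.008668 microcoulombs = 0.008668 × 10^3 nanocoulombs = 8.668
  24.85 nanocoulombs → 24.85
  1.581 nanocoulombs → 1.581
  901800 picocoulombs = 901800 × 10^-3 nanocoulombs = 901.8
Sum: 8.617 + 8.668 + 24.85 + 1.581 + 901.8 = 945.516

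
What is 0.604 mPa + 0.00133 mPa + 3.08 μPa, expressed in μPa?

608.41 μPa

In μPa:
  0.604 mPa = 0.604 × 10³ μPa = 604
  0.00133 mPa = 0.00133 × 10³ μPa = 1.33
  3.08 μPa → 3.08
Sum: 604 + 1.33 + 3.08 = 608.41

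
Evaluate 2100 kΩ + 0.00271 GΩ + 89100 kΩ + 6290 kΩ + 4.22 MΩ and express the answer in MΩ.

104.42 MΩ

In MΩ:
  2100 kΩ = 2100e-3 MΩ = 2.1
  0.00271 GΩ = 0.00271e3 MΩ = 2.71
  89100 kΩ = 89100e-3 MΩ = 89.1
  6290 kΩ = 6290e-3 MΩ = 6.29
  4.22 MΩ → 4.22
Sum: 2.1 + 2.71 + 89.1 + 6.29 + 4.22 = 104.42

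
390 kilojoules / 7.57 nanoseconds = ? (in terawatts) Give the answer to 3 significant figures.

(390 × 10^3) / (7.57 × 10^-9) = 51.519 × 10^12 W

51.5 terawatts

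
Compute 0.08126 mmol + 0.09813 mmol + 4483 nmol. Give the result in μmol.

183.873 μmol

In μmol:
  0.08126 mmol = 0.08126 × 10³ μmol = 81.26
  0.09813 mmol = 0.09813 × 10³ μmol = 98.13
  4483 nmol = 4483 × 10⁻³ μmol = 4.483
Sum: 81.26 + 98.13 + 4.483 = 183.873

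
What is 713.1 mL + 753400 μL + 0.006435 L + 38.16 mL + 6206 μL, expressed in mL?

In mL:
  713.1 mL → 713.1
  753400 μL = 753400 × 10^-3 mL = 753.4
  0.006435 L = 0.006435 × 10^3 mL = 6.435
  38.16 mL → 38.16
  6206 μL = 6206 × 10^-3 mL = 6.206
Sum: 713.1 + 753.4 + 6.435 + 38.16 + 6.206 = 1517.301

1517.301 mL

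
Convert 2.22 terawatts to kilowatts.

tera = 1e12, kilo = 1e3; factor is 1e9.
2.22 × 1e9 = 2220000000

2220000000 kilowatts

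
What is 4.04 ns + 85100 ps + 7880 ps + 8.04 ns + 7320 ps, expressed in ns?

In ns:
  4.04 ns → 4.04
  85100 ps = 85100 × 10^-3 ns = 85.1
  7880 ps = 7880 × 10^-3 ns = 7.88
  8.04 ns → 8.04
  7320 ps = 7320 × 10^-3 ns = 7.32
Sum: 4.04 + 85.1 + 7.88 + 8.04 + 7.32 = 112.38

112.38 ns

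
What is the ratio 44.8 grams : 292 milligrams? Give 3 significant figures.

(44.8) / (292 × 10⁻³) = 0.1534 × 10³

153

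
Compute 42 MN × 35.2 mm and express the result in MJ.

1.4784 MJ

42 × 10^6 × 35.2 × 10^-3 = 1478.4 × 10^3 J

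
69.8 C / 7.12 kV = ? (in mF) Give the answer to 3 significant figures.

9.80 mF

(69.8) / (7.12e3) = 9.8034e-3 F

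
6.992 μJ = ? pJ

6992000 pJ

micro = 10⁻⁶, pico = 10⁻¹²; factor is 10⁶.
6.992 × 10⁶ = 6992000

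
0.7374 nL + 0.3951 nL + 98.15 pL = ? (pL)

In pL:
  0.7374 nL = 0.7374 × 10³ pL = 737.4
  0.3951 nL = 0.3951 × 10³ pL = 395.1
  98.15 pL → 98.15
Sum: 737.4 + 395.1 + 98.15 = 1230.65

1230.65 pL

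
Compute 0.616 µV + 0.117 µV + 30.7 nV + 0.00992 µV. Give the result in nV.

In nV:
  0.616 µV = 0.616 × 10³ nV = 616
  0.117 µV = 0.117 × 10³ nV = 117
  30.7 nV → 30.7
  0.00992 µV = 0.00992 × 10³ nV = 9.92
Sum: 616 + 117 + 30.7 + 9.92 = 773.62

773.62 nV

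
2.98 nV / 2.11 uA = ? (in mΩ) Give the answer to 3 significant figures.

(2.98 × 10^-9) / (2.11 × 10^-6) = 1.4123 × 10^-3 Ω

1.41 mΩ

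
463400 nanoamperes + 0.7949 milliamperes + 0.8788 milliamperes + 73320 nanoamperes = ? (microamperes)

2210.42 microamperes

In microamperes:
  463400 nanoamperes = 463400 × 10^-3 microamperes = 463.4
  0.7949 milliamperes = 0.7949 × 10^3 microamperes = 794.9
  0.8788 milliamperes = 0.8788 × 10^3 microamperes = 878.8
  73320 nanoamperes = 73320 × 10^-3 microamperes = 73.32
Sum: 463.4 + 794.9 + 878.8 + 73.32 = 2210.42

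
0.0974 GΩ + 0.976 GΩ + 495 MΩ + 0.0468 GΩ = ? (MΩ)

In MΩ:
  0.0974 GΩ = 0.0974e3 MΩ = 97.4
  0.976 GΩ = 0.976e3 MΩ = 976
  495 MΩ → 495
  0.0468 GΩ = 0.0468e3 MΩ = 46.8
Sum: 97.4 + 976 + 495 + 46.8 = 1615.2

1615.2 MΩ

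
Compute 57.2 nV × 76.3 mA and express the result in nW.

57.2 × 10⁻⁹ × 76.3 × 10⁻³ = 4364.36 × 10⁻¹² W

4.36436 nW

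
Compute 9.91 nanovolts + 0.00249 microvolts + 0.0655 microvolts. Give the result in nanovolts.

77.9 nanovolts

In nanovolts:
  9.91 nanovolts → 9.91
  0.00249 microvolts = 0.00249 × 10^3 nanovolts = 2.49
  0.0655 microvolts = 0.0655 × 10^3 nanovolts = 65.5
Sum: 9.91 + 2.49 + 65.5 = 77.9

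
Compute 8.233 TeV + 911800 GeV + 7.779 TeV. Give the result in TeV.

927.812 TeV

In TeV:
  8.233 TeV → 8.233
  911800 GeV = 911800 × 10⁻³ TeV = 911.8
  7.779 TeV → 7.779
Sum: 8.233 + 911.8 + 7.779 = 927.812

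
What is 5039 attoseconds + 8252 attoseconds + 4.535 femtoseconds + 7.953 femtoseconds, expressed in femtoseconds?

In femtoseconds:
  5039 attoseconds = 5039 × 10^-3 femtoseconds = 5.039
  8252 attoseconds = 8252 × 10^-3 femtoseconds = 8.252
  4.535 femtoseconds → 4.535
  7.953 femtoseconds → 7.953
Sum: 5.039 + 8.252 + 4.535 + 7.953 = 25.779

25.779 femtoseconds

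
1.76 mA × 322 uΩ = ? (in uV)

1.76 × 10⁻³ × 322 × 10⁻⁶ = 566.72 × 10⁻⁹ V

0.56672 uV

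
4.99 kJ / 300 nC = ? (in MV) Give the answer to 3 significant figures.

(4.99 × 10^3) / (300 × 10^-9) = 0.016633 × 10^12 V

16600 MV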